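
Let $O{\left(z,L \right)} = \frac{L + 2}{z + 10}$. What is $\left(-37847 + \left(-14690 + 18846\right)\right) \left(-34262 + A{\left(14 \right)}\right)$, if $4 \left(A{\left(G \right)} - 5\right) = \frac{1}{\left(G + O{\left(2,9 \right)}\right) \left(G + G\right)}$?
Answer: $\frac{826373237853}{716} \approx 1.1542 \cdot 10^{9}$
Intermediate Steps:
$O{\left(z,L \right)} = \frac{2 + L}{10 + z}$
$A{\left(G \right)} = 5 + \frac{1}{8 G \left(\frac{11}{12} + G\right)}$ ($A{\left(G \right)} = 5 + \frac{1}{4 \left(G + \frac{2 + 9}{10 + 2}\right) \left(G + G\right)} = 5 + \frac{1}{4 \left(G + \frac{1}{12} \cdot 11\right) 2 G} = 5 + \frac{1}{4 \left(G + \frac{11}{12}\right) 2 G} = 5 + \frac{1}{4 \left(\frac{11}{12} + G\right) 2 G} = 5 + \frac{1}{4 \cdot 2 G \left(\frac{11}{12} + G\right)} = 5 + \frac{\frac{1}{2} \frac{1}{G} \frac{1}{\frac{11}{12} + G}}{4} = 5 + \frac{1}{8 G \left(\frac{11}{12} + G\right)}$)
$\left(-37847 + \left(-14690 + 18846\right)\right) \left(-34262 + A{\left(14 \right)}\right) = \left(-37847 + \left(-14690 + 18846\right)\right) \left(-34262 + \frac{3 + 110 \cdot 14 + 120 \cdot 14^{2}}{2 \cdot 14 \left(11 + 12 \cdot 14\right)}\right) = \left(-37847 + 4156\right) \left(-34262 + \frac{1}{2} \cdot \frac{1}{14} \frac{1}{11 + 168} \left(3 + 1540 + 120 \cdot 196\right)\right) = - 33691 \left(-34262 + \frac{1}{2} \cdot \frac{1}{14} \cdot \frac{1}{179} \left(3 + 1540 + 23520\right)\right) = - 33691 \left(-34262 + \frac{1}{2} \cdot \frac{1}{14} \cdot \frac{1}{179} \cdot 25063\right) = - 33691 \left(-34262 + \frac{25063}{5012}\right) = \left(-33691\right) \left(- \frac{171696081}{5012}\right) = \frac{826373237853}{716}$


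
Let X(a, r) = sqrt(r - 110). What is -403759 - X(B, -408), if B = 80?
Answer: -403759 - I*sqrt(518) ≈ -4.0376e+5 - 22.76*I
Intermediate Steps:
X(a, r) = sqrt(-110 + r)
-403759 - X(B, -408) = -403759 - sqrt(-110 - 408) = -403759 - sqrt(-518) = -403759 - I*sqrt(518)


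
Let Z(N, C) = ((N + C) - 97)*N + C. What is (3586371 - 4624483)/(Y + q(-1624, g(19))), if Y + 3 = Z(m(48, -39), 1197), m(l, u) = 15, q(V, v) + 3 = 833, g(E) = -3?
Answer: -1038112/18749 ≈ -55.369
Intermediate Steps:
q(V, v) = 830 (q(V, v) = -3 + 833 = 830)
Z(N, C) = C + N*(-97 + C + N) (Z(N, C) = ((C + N) - 97)*N + C = (-97 + C + N)*N + C = N*(-97 + C + N) + C = C + N*(-97 + C + N))
Y = 17919 (Y = -3 + (1197 + 15² - 97*15 + 1197*15) = -3 + (1197 + 225 - 1455 + 17955) = -3 + 17922 = 17919)
(3586371 - 4624483)/(Y + q(-1624, g(19))) = (3586371 - 4624483)/(17919 + 830) = -1038112/18749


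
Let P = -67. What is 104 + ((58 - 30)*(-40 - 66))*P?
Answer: 198960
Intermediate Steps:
104 + ((58 - 30)*(-40 - 66))*P = 104 + ((58 - 30)*(-40 - 66))*(-67) = 104 + (28*(-106))*(-67) = 104 - 2968*(-67) = 104 + 198856 = 198960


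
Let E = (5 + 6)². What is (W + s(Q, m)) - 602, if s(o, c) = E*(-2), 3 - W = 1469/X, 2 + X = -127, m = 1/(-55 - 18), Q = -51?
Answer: -107020/129 ≈ -829.61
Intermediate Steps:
m = -1/73 (m = 1/(-73) = -1/73 ≈ -0.013699)
X = -129 (X = -2 - 127 = -129)
W = 1856/129 (W = 3 - 1469/(-129) = 3 - 1469*(-1)/129 = 3 - 1*(-1469/129) = 3 + 1469/129 = 1856/129 ≈ 14.388)
E = 121 (E = 11² = 121)
s(o, c) = -242 (s(o, c) = 121*(-2) = -242)
(W + s(Q, m)) - 602 = (1856/129 - 242) - 602 = -29362/129 - 602 = -107020/129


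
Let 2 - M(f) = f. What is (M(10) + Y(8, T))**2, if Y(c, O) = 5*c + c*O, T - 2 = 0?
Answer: 2304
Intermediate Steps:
T = 2 (T = 2 + 0 = 2)
M(f) = 2 - f
Y(c, O) = 5*c + O*c
(M(10) + Y(8, T))**2 = ((2 - 1*10) + 8*(5 + 2))**2 = ((2 - 10) + 8*7)**2 = (-8 + 56)**2 = 48**2 = 2304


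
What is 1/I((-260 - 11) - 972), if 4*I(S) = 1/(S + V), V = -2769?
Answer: -16048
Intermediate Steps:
I(S) = 1/(4*(-2769 + S)) (I(S) = 1/(4*(S - 2769)) = 1/(4*(-2769 + S)))
1/I((-260 - 11) - 972) = 1/(1/(4*(-2769 + ((-260 - 11) - 972)))) = 1/(1/(4*(-2769 + (-271 - 972)))) = 1/(1/(4*(-2769 - 1243))) = 1/((1/4)/(-4012)) = 1/((1/4)*(-1/4012)) = 1/(-1/16048) = -16048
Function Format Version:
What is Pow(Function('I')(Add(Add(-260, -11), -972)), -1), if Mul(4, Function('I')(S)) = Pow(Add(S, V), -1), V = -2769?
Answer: -16048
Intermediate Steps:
Function('I')(S) = Mul(Rational(1, 4), Pow(Add(-2769, S), -1)) (Function('I')(S) = Mul(Rational(1, 4), Pow(Add(S, -2769), -1)) = Mul(Rational(1, 4), Pow(Add(-2769, S), -1)))
Pow(Function('I')(Add(Add(-260, -11), -972)), -1) = Pow(Mul(Rational(1, 4), Pow(Add(-2769, Add(Add(-260, -11), -972)), -1)), -1) = Pow(Mul(Rational(1, 4), Pow(Add(-2769, Add(-271, -972)), -1)), -1) = Pow(Mul(Rational(1, 4), Pow(Add(-2769, -1243), -1)), -1) = Pow(Mul(Rational(1, 4), Pow(-4012, -1)), -1) = Pow(Mul(Rational(1, 4), Rational(-1, 4012)), -1) = Pow(Rational(-1, 16048), -1) = -16048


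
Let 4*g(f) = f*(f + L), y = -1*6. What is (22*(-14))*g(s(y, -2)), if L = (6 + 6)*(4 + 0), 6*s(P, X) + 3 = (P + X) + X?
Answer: 275275/36 ≈ 7646.5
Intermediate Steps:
y = -6
s(P, X) = -½ + X/3 + P/6 (s(P, X) = -½ + ((P + X) + X)/6 = -½ + (P + 2*X)/6 = -½ + (X/3 + P/6) = -½ + X/3 + P/6)
L = 48 (L = 12*4 = 48)
g(f) = f*(48 + f)/4 (g(f) = (f*(f + 48))/4 = (f*(48 + f))/4 = f*(48 + f)/4)
(22*(-14))*g(s(y, -2)) = (22*(-14))*((-½ + (⅓)*(-2) + (⅙)*(-6))*(48 + (-½ + (⅓)*(-2) + (⅙)*(-6)))/4) = -77*(-½ - ⅔ - 1)*(48 + (-½ - ⅔ - 1)) = -77*(-13)*(48 - 13/6)/6 = -77*(-13)*275/(6*6) = -308*(-3575/144) = 275275/36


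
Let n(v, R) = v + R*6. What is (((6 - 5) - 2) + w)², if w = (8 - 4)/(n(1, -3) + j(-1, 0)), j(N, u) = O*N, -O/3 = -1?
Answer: 36/25 ≈ 1.4400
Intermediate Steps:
O = 3 (O = -3*(-1) = 3)
n(v, R) = v + 6*R
j(N, u) = 3*N
w = -⅕ (w = (8 - 4)/((1 + 6*(-3)) + 3*(-1)) = 4/((1 - 18) - 3) = 4/(-17 - 3) = 4/(-20) = 4*(-1/20) = -⅕ ≈ -0.20000)
(((6 - 5) - 2) + w)² = (((6 - 5) - 2) - ⅕)² = ((1 - 2) - ⅕)² = (-1 - ⅕)² = (-6/5)² = 36/25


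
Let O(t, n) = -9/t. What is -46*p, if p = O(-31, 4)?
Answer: -414/31 ≈ -13.355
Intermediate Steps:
p = 9/31 (p = -9/(-31) = -9*(-1/31) = 9/31 ≈ 0.29032)
-46*p = -46*9/31 = -414/31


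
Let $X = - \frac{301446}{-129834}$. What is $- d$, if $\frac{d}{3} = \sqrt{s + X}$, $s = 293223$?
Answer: $- \frac{3 \sqrt{15255742016398}}{7213} \approx -1624.5$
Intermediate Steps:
$X = \frac{16747}{7213}$ ($X = \left(-301446\right) \left(- \frac{1}{129834}\right) = \frac{16747}{7213} \approx 2.3218$)
$d = \frac{3 \sqrt{15255742016398}}{7213}$ ($d = 3 \sqrt{293223 + \frac{16747}{7213}} = 3 \sqrt{\frac{2115034246}{7213}} = 3 \frac{\sqrt{15255742016398}}{7213} = \frac{3 \sqrt{15255742016398}}{7213} \approx 1624.5$)
$- d = - \frac{3 \sqrt{15255742016398}}{7213}$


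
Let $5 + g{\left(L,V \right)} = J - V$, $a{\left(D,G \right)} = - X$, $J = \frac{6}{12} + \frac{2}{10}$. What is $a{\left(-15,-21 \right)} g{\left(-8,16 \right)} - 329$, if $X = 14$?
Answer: $- \frac{224}{5} \approx -44.8$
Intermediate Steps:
$J = \frac{7}{10}$ ($J = 6 \cdot \frac{1}{12} + 2 \cdot \frac{1}{10} = \frac{1}{2} + \frac{1}{5} = \frac{7}{10} \approx 0.7$)
$a{\left(D,G \right)} = -14$ ($a{\left(D,G \right)} = \left(-1\right) 14 = -14$)
$g{\left(L,V \right)} = - \frac{43}{10} - V$ ($g{\left(L,V \right)} = -5 - \left(- \frac{7}{10} + V\right) = - \frac{43}{10} - V$)
$a{\left(-15,-21 \right)} g{\left(-8,16 \right)} - 329 = - 14 \left(- \frac{43}{10} - 16\right) - 329 = \left(-14\right) \left(- \frac{203}{10}\right) - 329 = \frac{1421}{5} - 329 = - \frac{224}{5}$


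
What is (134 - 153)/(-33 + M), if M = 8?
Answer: 19/25 ≈ 0.76000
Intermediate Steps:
(134 - 153)/(-33 + M) = (134 - 153)/(-33 + 8) = -19/(-25) = -19*(-1/25) = 19/25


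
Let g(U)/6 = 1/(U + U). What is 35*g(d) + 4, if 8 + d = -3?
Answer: -61/11 ≈ -5.5455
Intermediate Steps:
d = -11 (d = -8 - 3 = -11)
g(U) = 3/U (g(U) = 6/(U + U) = 6/((2*U)) = 6*(1/(2*U)) = 3/U)
35*g(d) + 4 = 35*(3/(-11)) + 4 = 35*(3*(-1/11)) + 4 = 35*(-3/11) + 4 = -105/11 + 4 = -61/11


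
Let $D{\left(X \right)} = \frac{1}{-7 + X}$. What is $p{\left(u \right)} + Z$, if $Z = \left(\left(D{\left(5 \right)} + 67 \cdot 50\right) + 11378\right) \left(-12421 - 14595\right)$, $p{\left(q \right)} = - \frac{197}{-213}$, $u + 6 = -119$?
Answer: $- \frac{84748043623}{213} \approx -3.9788 \cdot 10^{8}$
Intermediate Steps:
$u = -125$ ($u = -6 - 119 = -125$)
$p{\left(q \right)} = \frac{197}{213}$ ($p{\left(q \right)} = \left(-197\right) \left(- \frac{1}{213}\right) = \frac{197}{213}$)
$Z = -397878140$ ($Z = \left(\left(\frac{1}{-7 + 5} + 67 \cdot 50\right) + 11378\right) \left(-12421 - 14595\right) = \left(\left(\frac{1}{-2} + 3350\right) + 11378\right) \left(-27016\right) = \left(\left(- \frac{1}{2} + 3350\right) + 11378\right) \left(-27016\right) = \left(\frac{6699}{2} + 11378\right) \left(-27016\right) = \frac{29455}{2} \left(-27016\right) = -397878140$)
$p{\left(u \right)} + Z = \frac{197}{213} - 397878140 = - \frac{84748043623}{213}$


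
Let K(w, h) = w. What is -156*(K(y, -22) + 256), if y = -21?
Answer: -36660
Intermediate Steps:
-156*(K(y, -22) + 256) = -156*(-21 + 256) = -156*235 = -36660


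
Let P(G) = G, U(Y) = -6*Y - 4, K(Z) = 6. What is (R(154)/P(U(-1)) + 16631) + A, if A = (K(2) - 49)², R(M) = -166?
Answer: 18397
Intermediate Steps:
U(Y) = -4 - 6*Y
A = 1849 (A = (6 - 49)² = (-43)² = 1849)
(R(154)/P(U(-1)) + 16631) + A = (-166/(-4 - 6*(-1)) + 16631) + 1849 = (-166/(-4 + 6) + 16631) + 1849 = (-166/2 + 16631) + 1849 = (-166*½ + 16631) + 1849 = (-83 + 16631) + 1849 = 16548 + 1849 = 18397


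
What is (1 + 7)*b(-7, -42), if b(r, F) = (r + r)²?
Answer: 1568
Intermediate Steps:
b(r, F) = 4*r² (b(r, F) = (2*r)² = 4*r²)
(1 + 7)*b(-7, -42) = (1 + 7)*(4*(-7)²) = 8*(4*49) = 8*196 = 1568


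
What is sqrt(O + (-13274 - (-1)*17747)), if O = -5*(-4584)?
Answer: sqrt(27393) ≈ 165.51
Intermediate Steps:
O = 22920
sqrt(O + (-13274 - (-1)*17747)) = sqrt(22920 + (-13274 - (-1)*17747)) = sqrt(22920 + (-13274 - 1*(-17747))) = sqrt(22920 + (-13274 + 17747)) = sqrt(22920 + 4473) = sqrt(27393)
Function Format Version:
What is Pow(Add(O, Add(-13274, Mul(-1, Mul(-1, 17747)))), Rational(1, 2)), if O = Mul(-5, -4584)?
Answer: Pow(27393, Rational(1, 2)) ≈ 165.51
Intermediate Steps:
O = 22920
Pow(Add(O, Add(-13274, Mul(-1, Mul(-1, 17747)))), Rational(1, 2)) = Pow(Add(22920, Add(-13274, Mul(-1, Mul(-1, 17747)))), Rational(1, 2)) = Pow(Add(22920, Add(-13274, Mul(-1, -17747))), Rational(1, 2)) = Pow(Add(22920, Add(-13274, 17747)), Rational(1, 2)) = Pow(Add(22920, 4473), Rational(1, 2)) = Pow(27393, Rational(1, 2))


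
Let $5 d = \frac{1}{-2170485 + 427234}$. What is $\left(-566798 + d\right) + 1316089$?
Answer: $\frac{6531011425204}{8716255} \approx 7.4929 \cdot 10^{5}$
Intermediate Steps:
$d = - \frac{1}{8716255}$ ($d = \frac{1}{5 \left(-2170485 + 427234\right)} = \frac{1}{5 \left(-1743251\right)} = \frac{1}{5} \left(- \frac{1}{1743251}\right) = - \frac{1}{8716255} \approx -1.1473 \cdot 10^{-7}$)
$\left(-566798 + d\right) + 1316089 = \left(-566798 - \frac{1}{8716255}\right) + 1316089 = - \frac{4940355901491}{8716255} + 1316089 = \frac{6531011425204}{8716255}$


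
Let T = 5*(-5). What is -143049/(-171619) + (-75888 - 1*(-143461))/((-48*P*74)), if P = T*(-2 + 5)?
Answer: 49705064287/45719301600 ≈ 1.0872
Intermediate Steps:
T = -25
P = -75 (P = -25*(-2 + 5) = -25*3 = -75)
-143049/(-171619) + (-75888 - 1*(-143461))/((-48*P*74)) = -143049/(-171619) + (-75888 - 1*(-143461))/((-48*(-75)*74)) = -143049*(-1/171619) + (-75888 + 143461)/((3600*74)) = 143049/171619 + 67573/266400 = 49705064287/45719301600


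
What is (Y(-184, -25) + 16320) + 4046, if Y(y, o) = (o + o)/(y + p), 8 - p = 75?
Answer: 5111916/251 ≈ 20366.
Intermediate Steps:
p = -67 (p = 8 - 1*75 = 8 - 75 = -67)
Y(y, o) = 2*o/(-67 + y) (Y(y, o) = (o + o)/(y - 67) = (2*o)/(-67 + y) = 2*o/(-67 + y))
(Y(-184, -25) + 16320) + 4046 = (2*(-25)/(-67 - 184) + 16320) + 4046 = (2*(-25)/(-251) + 16320) + 4046 = (2*(-25)*(-1/251) + 16320) + 4046 = (50/251 + 16320) + 4046 = 4096370/251 + 4046 = 5111916/251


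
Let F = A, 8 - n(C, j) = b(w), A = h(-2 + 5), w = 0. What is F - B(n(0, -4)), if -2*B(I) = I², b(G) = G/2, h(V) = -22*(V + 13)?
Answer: -320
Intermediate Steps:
h(V) = -286 - 22*V (h(V) = -22*(13 + V) = -286 - 22*V)
b(G) = G/2 (b(G) = G*(½) = G/2)
A = -352 (A = -286 - 22*(-2 + 5) = -286 - 22*3 = -286 - 66 = -352)
n(C, j) = 8 (n(C, j) = 8 - 0/2 = 8 - 1*0 = 8 + 0 = 8)
B(I) = -I²/2
F = -352
F - B(n(0, -4)) = -352 - (-1)*8²/2 = -352 - (-1)*64/2 = -352 - 1*(-32) = -352 + 32 = -320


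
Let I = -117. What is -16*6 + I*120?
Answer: -14136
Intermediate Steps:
-16*6 + I*120 = -16*6 - 117*120 = -96 - 14040 = -14136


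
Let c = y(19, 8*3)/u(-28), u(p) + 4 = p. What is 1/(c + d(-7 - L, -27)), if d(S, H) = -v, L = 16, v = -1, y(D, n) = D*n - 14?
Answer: -16/205 ≈ -0.078049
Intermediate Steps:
u(p) = -4 + p
y(D, n) = -14 + D*n
d(S, H) = 1 (d(S, H) = -1*(-1) = 1)
c = -221/16 (c = (-14 + 19*(8*3))/(-4 - 28) = (-14 + 19*24)/(-32) = (-14 + 456)*(-1/32) = 442*(-1/32) = -221/16 ≈ -13.813)
1/(c + d(-7 - L, -27)) = 1/(-221/16 + 1) = 1/(-205/16) = -16/205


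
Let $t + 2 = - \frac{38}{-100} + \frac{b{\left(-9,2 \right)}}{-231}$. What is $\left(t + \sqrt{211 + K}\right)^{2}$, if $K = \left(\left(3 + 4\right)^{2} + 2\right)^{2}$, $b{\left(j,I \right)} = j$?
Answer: $\frac{41717921569}{14822500} - \frac{12174 \sqrt{703}}{1925} \approx 2646.8$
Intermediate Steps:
$K = 2601$ ($K = \left(7^{2} + 2\right)^{2} = \left(49 + 2\right)^{2} = 51^{2} = 2601$)
$t = - \frac{6087}{3850}$ ($t = -2 - \left(- \frac{19}{50} - \frac{3}{77}\right) = -2 - - \frac{1613}{3850} = -2 + \left(\frac{19}{50} + \frac{3}{77}\right) = -2 + \frac{1613}{3850} = - \frac{6087}{3850} \approx -1.581$)
$\left(t + \sqrt{211 + K}\right)^{2} = \left(- \frac{6087}{3850} + \sqrt{211 + 2601}\right)^{2} = \left(- \frac{6087}{3850} + \sqrt{2812}\right)^{2} = \left(- \frac{6087}{3850} + 2 \sqrt{703}\right)^{2}$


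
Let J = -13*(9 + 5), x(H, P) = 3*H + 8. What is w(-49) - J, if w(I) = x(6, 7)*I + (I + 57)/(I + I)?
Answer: -53512/49 ≈ -1092.1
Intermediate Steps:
x(H, P) = 8 + 3*H
w(I) = 26*I + (57 + I)/(2*I) (w(I) = (8 + 3*6)*I + (I + 57)/(I + I) = (8 + 18)*I + (57 + I)/((2*I)) = 26*I + (57 + I)*(1/(2*I)) = 26*I + (57 + I)/(2*I))
J = -182 (J = -13*14 = -182)
w(-49) - J = (1/2)*(57 - 49*(1 + 52*(-49)))/(-49) - 1*(-182) = (1/2)*(-1/49)*(57 - 49*(1 - 2548)) + 182 = (1/2)*(-1/49)*(57 - 49*(-2547)) + 182 = (1/2)*(-1/49)*(57 + 124803) + 182 = (1/2)*(-1/49)*124860 + 182 = -62430/49 + 182 = -53512/49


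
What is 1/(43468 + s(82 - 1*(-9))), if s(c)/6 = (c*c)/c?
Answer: 1/44014 ≈ 2.2720e-5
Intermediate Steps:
s(c) = 6*c (s(c) = 6*((c*c)/c) = 6*(c²/c) = 6*c)
1/(43468 + s(82 - 1*(-9))) = 1/(43468 + 6*(82 - 1*(-9))) = 1/(43468 + 6*(82 + 9)) = 1/(43468 + 6*91) = 1/(43468 + 546) = 1/44014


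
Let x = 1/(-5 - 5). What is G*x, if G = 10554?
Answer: -5277/5 ≈ -1055.4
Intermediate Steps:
x = -⅒ (x = 1/(-10) = -⅒ ≈ -0.10000)
G*x = 10554*(-⅒) = -5277/5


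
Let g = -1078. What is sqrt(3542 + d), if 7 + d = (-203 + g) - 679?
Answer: 15*sqrt(7) ≈ 39.686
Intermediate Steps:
d = -1967 (d = -7 + ((-203 - 1078) - 679) = -7 + (-1281 - 679) = -7 - 1960 = -1967)
sqrt(3542 + d) = sqrt(3542 - 1967) = sqrt(1575) = 15*sqrt(7)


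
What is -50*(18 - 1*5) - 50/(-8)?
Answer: -2575/4 ≈ -643.75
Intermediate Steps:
-50*(18 - 1*5) - 50/(-8) = -50*(18 - 5) - 50*(-1/8) = -50*13 + 25/4 = -650 + 25/4 = -2575/4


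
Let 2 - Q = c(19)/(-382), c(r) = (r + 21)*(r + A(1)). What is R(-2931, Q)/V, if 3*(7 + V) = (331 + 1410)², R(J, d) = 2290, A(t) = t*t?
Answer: 687/303106 ≈ 0.0022665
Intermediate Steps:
A(t) = t²
c(r) = (1 + r)*(21 + r) (c(r) = (r + 21)*(r + 1²) = (21 + r)*(r + 1) = (21 + r)*(1 + r) = (1 + r)*(21 + r))
Q = 782/191 (Q = 2 - (21 + 19² + 22*19)/(-382) = 2 - (21 + 361 + 418)*(-1)/382 = 2 - 800*(-1)/382 = 2 - 1*(-400/191) = 2 + 400/191 = 782/191 ≈ 4.0942)
V = 3031060/3 (V = -7 + (331 + 1410)²/3 = -7 + (⅓)*1741² = -7 + (⅓)*3031081 = -7 + 3031081/3 = 3031060/3 ≈ 1.0104e+6)
R(-2931, Q)/V = 2290/(3031060/3) = 2290*(3/3031060) = 687/303106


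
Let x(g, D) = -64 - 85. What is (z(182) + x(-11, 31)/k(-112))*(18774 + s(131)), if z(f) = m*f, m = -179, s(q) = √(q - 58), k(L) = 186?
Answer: -18960666753/31 - 6059657*√73/186 ≈ -6.1191e+8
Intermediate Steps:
s(q) = √(-58 + q)
x(g, D) = -149
z(f) = -179*f
(z(182) + x(-11, 31)/k(-112))*(18774 + s(131)) = (-179*182 - 149/186)*(18774 + √(-58 + 131)) = (-32578 - 149*1/186)*(18774 + √73) = (-32578 - 149/186)*(18774 + √73) = -6059657*(18774 + √73)/186 = -18960666753/31 - 6059657*√73/186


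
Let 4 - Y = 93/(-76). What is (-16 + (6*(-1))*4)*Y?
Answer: -3970/19 ≈ -208.95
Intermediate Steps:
Y = 397/76 (Y = 4 - 93/(-76) = 4 - 93*(-1)/76 = 4 - 1*(-93/76) = 4 + 93/76 = 397/76 ≈ 5.2237)
(-16 + (6*(-1))*4)*Y = (-16 + (6*(-1))*4)*(397/76) = (-16 - 6*4)*(397/76) = (-16 - 24)*(397/76) = -40*397/76 = -3970/19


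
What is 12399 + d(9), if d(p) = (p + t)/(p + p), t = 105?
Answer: 37216/3 ≈ 12405.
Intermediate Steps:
d(p) = (105 + p)/(2*p) (d(p) = (p + 105)/(p + p) = (105 + p)/((2*p)) = (105 + p)*(1/(2*p)) = (105 + p)/(2*p))
12399 + d(9) = 12399 + (½)*(105 + 9)/9 = 12399 + (½)*(⅑)*114 = 12399 + 19/3 = 37216/3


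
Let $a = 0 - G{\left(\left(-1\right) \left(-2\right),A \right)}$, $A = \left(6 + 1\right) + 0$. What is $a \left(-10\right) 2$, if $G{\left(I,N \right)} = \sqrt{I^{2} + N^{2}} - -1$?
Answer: $20 + 20 \sqrt{53} \approx 165.6$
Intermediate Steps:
$A = 7$ ($A = 7 + 0 = 7$)
$G{\left(I,N \right)} = 1 + \sqrt{I^{2} + N^{2}}$ ($G{\left(I,N \right)} = \sqrt{I^{2} + N^{2}} + 1 = 1 + \sqrt{I^{2} + N^{2}}$)
$a = -1 - \sqrt{53}$ ($a = 0 - \left(1 + \sqrt{\left(\left(-1\right) \left(-2\right)\right)^{2} + 7^{2}}\right) = 0 - \left(1 + \sqrt{2^{2} + 49}\right) = 0 - \left(1 + \sqrt{4 + 49}\right) = 0 - \left(1 + \sqrt{53}\right) = -1 - \sqrt{53} \approx -8.2801$)
$a \left(-10\right) 2 = \left(-1 - \sqrt{53}\right) \left(-10\right) 2 = \left(10 + 10 \sqrt{53}\right) 2 = 20 + 20 \sqrt{53}$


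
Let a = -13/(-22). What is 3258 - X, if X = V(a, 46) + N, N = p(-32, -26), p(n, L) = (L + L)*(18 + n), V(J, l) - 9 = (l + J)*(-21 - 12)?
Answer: 8117/2 ≈ 4058.5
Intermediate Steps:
a = 13/22 (a = -13*(-1/22) = 13/22 ≈ 0.59091)
V(J, l) = 9 - 33*J - 33*l (V(J, l) = 9 + (l + J)*(-21 - 12) = 9 + (J + l)*(-33) = 9 + (-33*J - 33*l) = 9 - 33*J - 33*l)
p(n, L) = 2*L*(18 + n) (p(n, L) = (2*L)*(18 + n) = 2*L*(18 + n))
N = 728 (N = 2*(-26)*(18 - 32) = 2*(-26)*(-14) = 728)
X = -1601/2 (X = (9 - 33*13/22 - 33*46) + 728 = (9 - 39/2 - 1518) + 728 = -3057/2 + 728 = -1601/2 ≈ -800.50)
3258 - X = 3258 - 1*(-1601/2) = 3258 + 1601/2 = 8117/2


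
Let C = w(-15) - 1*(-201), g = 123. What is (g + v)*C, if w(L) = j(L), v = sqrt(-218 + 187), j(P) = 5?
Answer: 25338 + 206*I*sqrt(31) ≈ 25338.0 + 1147.0*I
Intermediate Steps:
v = I*sqrt(31) (v = sqrt(-31) = I*sqrt(31) ≈ 5.5678*I)
w(L) = 5
C = 206 (C = 5 - 1*(-201) = 5 + 201 = 206)
(g + v)*C = (123 + I*sqrt(31))*206 = 25338 + 206*I*sqrt(31)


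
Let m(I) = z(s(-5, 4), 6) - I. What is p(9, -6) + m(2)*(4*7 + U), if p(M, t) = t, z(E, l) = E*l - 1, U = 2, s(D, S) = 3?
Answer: 444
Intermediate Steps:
z(E, l) = -1 + E*l
m(I) = 17 - I (m(I) = (-1 + 3*6) - I = (-1 + 18) - I = 17 - I)
p(9, -6) + m(2)*(4*7 + U) = -6 + (17 - 1*2)*(4*7 + 2) = -6 + (17 - 2)*(28 + 2) = -6 + 15*30 = -6 + 450 = 444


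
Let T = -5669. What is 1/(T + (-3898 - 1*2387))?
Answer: -1/11954 ≈ -8.3654e-5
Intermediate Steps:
1/(T + (-3898 - 1*2387)) = 1/(-5669 + (-3898 - 1*2387)) = 1/(-5669 + (-3898 - 2387)) = 1/(-5669 - 6285) = 1/(-11954) = -1/11954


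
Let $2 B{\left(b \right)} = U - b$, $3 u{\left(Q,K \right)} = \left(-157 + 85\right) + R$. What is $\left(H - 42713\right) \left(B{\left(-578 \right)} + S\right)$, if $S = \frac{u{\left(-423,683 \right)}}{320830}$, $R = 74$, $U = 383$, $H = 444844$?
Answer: $\frac{185976116108557}{962490} \approx 1.9322 \cdot 10^{8}$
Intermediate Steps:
$u{\left(Q,K \right)} = \frac{2}{3}$ ($u{\left(Q,K \right)} = \frac{\left(-157 + 85\right) + 74}{3} = \frac{-72 + 74}{3} = \frac{1}{3} \cdot 2 = \frac{2}{3}$)
$B{\left(b \right)} = \frac{383}{2} - \frac{b}{2}$ ($B{\left(b \right)} = \frac{383 - b}{2} = \frac{383}{2} - \frac{b}{2}$)
$S = \frac{1}{481245}$ ($S = \frac{2}{3 \cdot 320830} = \frac{2}{3} \cdot \frac{1}{320830} = \frac{1}{481245} \approx 2.0779 \cdot 10^{-6}$)
$\left(H - 42713\right) \left(B{\left(-578 \right)} + S\right) = \left(444844 - 42713\right) \left(\left(\frac{383}{2} - -289\right) + \frac{1}{481245}\right) = 402131 \left(\left(\frac{383}{2} + 289\right) + \frac{1}{481245}\right) = 402131 \left(\frac{961}{2} + \frac{1}{481245}\right) = 402131 \cdot \frac{462476447}{962490} = \frac{185976116108557}{962490}$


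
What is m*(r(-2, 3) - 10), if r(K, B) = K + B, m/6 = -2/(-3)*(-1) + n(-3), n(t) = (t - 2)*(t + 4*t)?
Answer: -4014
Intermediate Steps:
n(t) = 5*t*(-2 + t) (n(t) = (-2 + t)*(5*t) = 5*t*(-2 + t))
m = 446 (m = 6*(-2/(-3)*(-1) + 5*(-3)*(-2 - 3)) = 6*(-2*(-⅓)*(-1) + 5*(-3)*(-5)) = 6*((⅔)*(-1) + 75) = 6*(-⅔ + 75) = 6*(223/3) = 446)
r(K, B) = B + K
m*(r(-2, 3) - 10) = 446*((3 - 2) - 10) = 446*(1 - 10) = 446*(-9) = -4014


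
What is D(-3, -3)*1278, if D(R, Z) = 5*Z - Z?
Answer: -15336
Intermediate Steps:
D(R, Z) = 4*Z
D(-3, -3)*1278 = (4*(-3))*1278 = -12*1278 = -15336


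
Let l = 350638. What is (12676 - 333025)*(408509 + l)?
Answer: -243191982303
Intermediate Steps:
(12676 - 333025)*(408509 + l) = (12676 - 333025)*(408509 + 350638) = -320349*759147 = -243191982303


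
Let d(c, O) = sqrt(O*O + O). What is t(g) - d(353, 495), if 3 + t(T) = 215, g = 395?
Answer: 212 - 12*sqrt(1705) ≈ -283.50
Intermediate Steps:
d(c, O) = sqrt(O + O**2) (d(c, O) = sqrt(O**2 + O) = sqrt(O + O**2))
t(T) = 212 (t(T) = -3 + 215 = 212)
t(g) - d(353, 495) = 212 - sqrt(495*(1 + 495)) = 212 - sqrt(495*496) = 212 - sqrt(245520) = 212 - 12*sqrt(1705)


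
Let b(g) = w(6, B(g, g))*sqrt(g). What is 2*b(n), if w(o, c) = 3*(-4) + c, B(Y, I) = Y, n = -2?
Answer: -28*I*sqrt(2) ≈ -39.598*I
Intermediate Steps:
w(o, c) = -12 + c
b(g) = sqrt(g)*(-12 + g) (b(g) = (-12 + g)*sqrt(g) = sqrt(g)*(-12 + g))
2*b(n) = 2*(sqrt(-2)*(-12 - 2)) = 2*((I*sqrt(2))*(-14)) = 2*(-14*I*sqrt(2)) = -28*I*sqrt(2)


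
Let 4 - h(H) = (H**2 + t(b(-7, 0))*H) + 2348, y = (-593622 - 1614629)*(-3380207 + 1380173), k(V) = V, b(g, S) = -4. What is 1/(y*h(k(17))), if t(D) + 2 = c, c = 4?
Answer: -1/11779011073784178 ≈ -8.4897e-17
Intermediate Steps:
t(D) = 2 (t(D) = -2 + 4 = 2)
y = 4416577080534 (y = -2208251*(-2000034) = 4416577080534)
h(H) = -2344 - H**2 - 2*H (h(H) = 4 - ((H**2 + 2*H) + 2348) = 4 - (2348 + H**2 + 2*H) = 4 + (-2348 - H**2 - 2*H) = -2344 - H**2 - 2*H)
1/(y*h(k(17))) = 1/(4416577080534*(-2344 - 1*17**2 - 2*17)) = 1/(4416577080534*(-2344 - 1*289 - 34)) = 1/(4416577080534*(-2344 - 289 - 34)) = (1/4416577080534)/(-2667) = (1/4416577080534)*(-1/2667) = -1/11779011073784178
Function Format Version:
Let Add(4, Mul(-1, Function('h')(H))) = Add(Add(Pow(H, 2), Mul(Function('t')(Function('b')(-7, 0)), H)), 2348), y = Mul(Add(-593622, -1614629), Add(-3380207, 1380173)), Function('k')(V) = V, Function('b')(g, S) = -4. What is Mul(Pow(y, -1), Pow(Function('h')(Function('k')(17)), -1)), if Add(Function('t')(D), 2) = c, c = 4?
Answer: Rational(-1, 11779011073784178) ≈ -8.4897e-17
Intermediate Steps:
Function('t')(D) = 2 (Function('t')(D) = Add(-2, 4) = 2)
y = 4416577080534 (y = Mul(-2208251, -2000034) = 4416577080534)
Function('h')(H) = Add(-2344, Mul(-1, Pow(H, 2)), Mul(-2, H)) (Function('h')(H) = Add(4, Mul(-1, Add(Add(Pow(H, 2), Mul(2, H)), 2348))) = Add(4, Mul(-1, Add(2348, Pow(H, 2), Mul(2, H)))) = Add(4, Add(-2348, Mul(-1, Pow(H, 2)), Mul(-2, H))) = Add(-2344, Mul(-1, Pow(H, 2)), Mul(-2, H)))
Mul(Pow(y, -1), Pow(Function('h')(Function('k')(17)), -1)) = Mul(Pow(4416577080534, -1), Pow(Add(-2344, Mul(-1, Pow(17, 2)), Mul(-2, 17)), -1)) = Mul(Rational(1, 4416577080534), Pow(Add(-2344, Mul(-1, 289), -34), -1)) = Mul(Rational(1, 4416577080534), Pow(Add(-2344, -289, -34), -1)) = Mul(Rational(1, 4416577080534), Pow(-2667, -1)) = Mul(Rational(1, 4416577080534), Rational(-1, 2667)) = Rational(-1, 11779011073784178)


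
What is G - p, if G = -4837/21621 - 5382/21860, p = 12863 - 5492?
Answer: -1742007564151/236317530 ≈ -7371.5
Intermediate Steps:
p = 7371
G = -111050521/236317530 (G = -4837*1/21621 - 5382*1/21860 = -4837/21621 - 2691/10930 = -111050521/236317530 ≈ -0.46992)
G - p = -111050521/236317530 - 1*7371 = -111050521/236317530 - 7371 = -1742007564151/236317530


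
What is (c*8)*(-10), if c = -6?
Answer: 480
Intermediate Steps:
(c*8)*(-10) = -6*8*(-10) = -48*(-10) = 480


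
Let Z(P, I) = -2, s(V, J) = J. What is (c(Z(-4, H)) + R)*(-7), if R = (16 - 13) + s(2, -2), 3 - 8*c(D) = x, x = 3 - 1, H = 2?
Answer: -63/8 ≈ -7.8750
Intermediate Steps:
x = 2
c(D) = 1/8 (c(D) = 3/8 - 1/8*2 = 3/8 - 1/4 = 1/8)
R = 1 (R = (16 - 13) - 2 = 3 - 2 = 1)
(c(Z(-4, H)) + R)*(-7) = (1/8 + 1)*(-7) = (9/8)*(-7) = -63/8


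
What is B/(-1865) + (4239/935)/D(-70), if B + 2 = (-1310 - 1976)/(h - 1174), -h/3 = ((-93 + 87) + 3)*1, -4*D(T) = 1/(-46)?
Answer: 338934492148/406299575 ≈ 834.20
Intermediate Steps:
D(T) = 1/184 (D(T) = -¼/(-46) = -¼*(-1/46) = 1/184)
h = 9 (h = -3*((-93 + 87) + 3) = -3*(-6 + 3) = -(-9) = -3*(-3) = 9)
B = 956/1165 (B = -2 + (-1310 - 1976)/(9 - 1174) = -2 - 3286/(-1165) = -2 - 3286*(-1/1165) = -2 + 3286/1165 = 956/1165 ≈ 0.82060)
B/(-1865) + (4239/935)/D(-70) = (956/1165)/(-1865) + (4239/935)/(1/184) = (956/1165)*(-1/1865) + (4239*(1/935))*184 = -956/2172725 + (4239/935)*184 = -956/2172725 + 779976/935 = 338934492148/406299575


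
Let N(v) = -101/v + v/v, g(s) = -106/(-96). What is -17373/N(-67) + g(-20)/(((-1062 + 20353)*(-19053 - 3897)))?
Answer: -1030663862488271/148756759200 ≈ -6928.5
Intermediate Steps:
g(s) = 53/48 (g(s) = -106*(-1/96) = 53/48)
N(v) = 1 - 101/v (N(v) = -101/v + 1 = 1 - 101/v)
-17373/N(-67) + g(-20)/(((-1062 + 20353)*(-19053 - 3897))) = -17373*(-67/(-101 - 67)) + 53/(48*(((-1062 + 20353)*(-19053 - 3897)))) = -17373/((-1/67*(-168))) + 53/(48*((19291*(-22950)))) = -17373/168/67 + (53/48)/(-442728450) = -17373*67/168 + (53/48)*(-1/442728450) = -387997/56 - 53/21250965600 = -1030663862488271/148756759200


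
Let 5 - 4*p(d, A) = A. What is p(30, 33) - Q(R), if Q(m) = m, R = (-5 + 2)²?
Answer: -16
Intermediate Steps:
p(d, A) = 5/4 - A/4
R = 9 (R = (-3)² = 9)
p(30, 33) - Q(R) = (5/4 - ¼*33) - 1*9 = (5/4 - 33/4) - 9 = -7 - 9 = -16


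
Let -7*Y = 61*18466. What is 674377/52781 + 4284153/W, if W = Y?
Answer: -117602481407/8493412958 ≈ -13.846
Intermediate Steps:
Y = -160918 (Y = -61*18466/7 = -⅐*1126426 = -160918)
W = -160918
674377/52781 + 4284153/W = 674377/52781 + 4284153/(-160918) = 674377*(1/52781) + 4284153*(-1/160918) = 674377/52781 - 4284153/160918 = -117602481407/8493412958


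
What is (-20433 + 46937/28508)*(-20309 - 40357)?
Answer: 17667668999991/14254 ≈ 1.2395e+9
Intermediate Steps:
(-20433 + 46937/28508)*(-20309 - 40357) = (-20433 + 46937*(1/28508))*(-60666) = (-20433 + 46937/28508)*(-60666) = -582457027/28508*(-60666) = 17667668999991/14254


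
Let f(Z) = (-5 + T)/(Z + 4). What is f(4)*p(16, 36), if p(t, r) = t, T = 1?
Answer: -8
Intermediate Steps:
f(Z) = -4/(4 + Z) (f(Z) = (-5 + 1)/(Z + 4) = -4/(4 + Z))
f(4)*p(16, 36) = -4/(4 + 4)*16 = -4/8*16 = -4*⅛*16 = -½*16 = -8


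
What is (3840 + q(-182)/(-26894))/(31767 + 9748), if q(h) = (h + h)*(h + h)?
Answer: 320312/3467405 ≈ 0.092378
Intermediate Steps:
q(h) = 4*h² (q(h) = (2*h)*(2*h) = 4*h²)
(3840 + q(-182)/(-26894))/(31767 + 9748) = (3840 + (4*(-182)²)/(-26894))/(31767 + 9748) = (3840 + (4*33124)*(-1/26894))/41515 = (3840 + 132496*(-1/26894))*(1/41515) = (3840 - 9464/1921)*(1/41515) = (7367176/1921)*(1/41515) = 320312/3467405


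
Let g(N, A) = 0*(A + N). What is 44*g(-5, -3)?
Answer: 0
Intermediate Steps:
g(N, A) = 0
44*g(-5, -3) = 44*0 = 0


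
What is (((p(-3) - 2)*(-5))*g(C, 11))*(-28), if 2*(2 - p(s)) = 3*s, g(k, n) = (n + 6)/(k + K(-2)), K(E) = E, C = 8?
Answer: 1785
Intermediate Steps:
g(k, n) = (6 + n)/(-2 + k) (g(k, n) = (n + 6)/(k - 2) = (6 + n)/(-2 + k))
p(s) = 2 - 3*s/2
(((p(-3) - 2)*(-5))*g(C, 11))*(-28) = ((((2 - 3/2*(-3)) - 2)*(-5))*((6 + 11)/(-2 + 8)))*(-28) = ((((2 + 9/2) - 2)*(-5))*(17/6))*(-28) = (((13/2 - 2)*(-5))*((⅙)*17))*(-28) = (((9/2)*(-5))*(17/6))*(-28) = -45/2*17/6*(-28) = -255/4*(-28) = 1785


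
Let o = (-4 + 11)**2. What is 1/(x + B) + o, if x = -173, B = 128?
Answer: 2204/45 ≈ 48.978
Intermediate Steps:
o = 49 (o = 7**2 = 49)
1/(x + B) + o = 1/(-173 + 128) + 49 = 1/(-45) + 49 = -1/45 + 49 = 2204/45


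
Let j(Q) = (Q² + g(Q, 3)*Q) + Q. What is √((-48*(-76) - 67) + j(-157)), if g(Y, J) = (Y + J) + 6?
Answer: 3*√5701 ≈ 226.51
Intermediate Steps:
g(Y, J) = 6 + J + Y (g(Y, J) = (J + Y) + 6 = 6 + J + Y)
j(Q) = Q + Q² + Q*(9 + Q) (j(Q) = (Q² + (6 + 3 + Q)*Q) + Q = (Q² + (9 + Q)*Q) + Q = (Q² + Q*(9 + Q)) + Q = Q + Q² + Q*(9 + Q))
√((-48*(-76) - 67) + j(-157)) = √((-48*(-76) - 67) + 2*(-157)*(5 - 157)) = √((3648 - 67) + 2*(-157)*(-152)) = √(3581 + 47728) = √51309 = 3*√5701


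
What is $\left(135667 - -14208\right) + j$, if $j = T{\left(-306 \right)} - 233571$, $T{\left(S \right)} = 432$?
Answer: $-83264$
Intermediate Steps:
$j = -233139$ ($j = 432 - 233571 = -233139$)
$\left(135667 - -14208\right) + j = \left(135667 - -14208\right) - 233139 = \left(135667 + 14208\right) - 233139 = 149875 - 233139 = -83264$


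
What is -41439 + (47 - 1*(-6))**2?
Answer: -38630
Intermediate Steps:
-41439 + (47 - 1*(-6))**2 = -41439 + (47 + 6)**2 = -41439 + 53**2 = -41439 + 2809 = -38630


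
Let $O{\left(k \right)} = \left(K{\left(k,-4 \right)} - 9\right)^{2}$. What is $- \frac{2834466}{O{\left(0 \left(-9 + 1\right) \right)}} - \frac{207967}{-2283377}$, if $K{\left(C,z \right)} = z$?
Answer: $- \frac{6472119325259}{385890713} \approx -16772.0$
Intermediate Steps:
$O{\left(k \right)} = 169$ ($O{\left(k \right)} = \left(-4 - 9\right)^{2} = \left(-13\right)^{2} = 169$)
$- \frac{2834466}{O{\left(0 \left(-9 + 1\right) \right)}} - \frac{207967}{-2283377} = - \frac{2834466}{169} - \frac{207967}{-2283377} = \left(-2834466\right) \frac{1}{169} - - \frac{207967}{2283377} = - \frac{2834466}{169} + \frac{207967}{2283377} = - \frac{6472119325259}{385890713}$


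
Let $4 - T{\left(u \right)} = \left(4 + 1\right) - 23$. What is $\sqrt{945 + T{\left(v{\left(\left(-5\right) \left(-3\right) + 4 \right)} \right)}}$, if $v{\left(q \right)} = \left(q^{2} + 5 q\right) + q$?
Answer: $\sqrt{967} \approx 31.097$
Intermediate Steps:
$v{\left(q \right)} = q^{2} + 6 q$
$T{\left(u \right)} = 22$ ($T{\left(u \right)} = 4 - \left(\left(4 + 1\right) - 23\right) = 4 - \left(5 - 23\right) = 4 - -18 = 4 + 18 = 22$)
$\sqrt{945 + T{\left(v{\left(\left(-5\right) \left(-3\right) + 4 \right)} \right)}} = \sqrt{945 + 22} = \sqrt{967}$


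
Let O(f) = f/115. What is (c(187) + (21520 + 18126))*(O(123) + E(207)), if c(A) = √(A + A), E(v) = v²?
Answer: 195365893668/115 + 4927758*√374/115 ≈ 1.6997e+9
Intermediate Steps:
O(f) = f/115 (O(f) = f*(1/115) = f/115)
c(A) = √2*√A (c(A) = √(2*A) = √2*√A)
(c(187) + (21520 + 18126))*(O(123) + E(207)) = (√2*√187 + (21520 + 18126))*((1/115)*123 + 207²) = (√374 + 39646)*(123/115 + 42849) = (39646 + √374)*(4927758/115) = 195365893668/115 + 4927758*√374/115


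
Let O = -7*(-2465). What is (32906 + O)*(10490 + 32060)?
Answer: 2134350550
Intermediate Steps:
O = 17255
(32906 + O)*(10490 + 32060) = (32906 + 17255)*(10490 + 32060) = 50161*42550 = 2134350550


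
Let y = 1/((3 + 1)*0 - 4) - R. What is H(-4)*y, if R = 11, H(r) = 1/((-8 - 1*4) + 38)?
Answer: -45/104 ≈ -0.43269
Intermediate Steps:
H(r) = 1/26 (H(r) = 1/((-8 - 4) + 38) = 1/(-12 + 38) = 1/26)
y = -45/4 (y = 1/((3 + 1)*0 - 4) - 1*11 = 1/(4*0 - 4) - 11 = 1/(0 - 4) - 11 = 1/(-4) - 11 = -¼ - 11 = -45/4 ≈ -11.250)
H(-4)*y = (1/26)*(-45/4) = -45/104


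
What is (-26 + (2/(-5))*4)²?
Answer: 19044/25 ≈ 761.76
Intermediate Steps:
(-26 + (2/(-5))*4)² = (-26 + (2*(-⅕))*4)² = (-26 - ⅖*4)² = (-26 - 8/5)² = (-138/5)² = 19044/25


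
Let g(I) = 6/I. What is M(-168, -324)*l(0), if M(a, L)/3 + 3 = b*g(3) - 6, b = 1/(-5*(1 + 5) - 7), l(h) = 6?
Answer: -6030/37 ≈ -162.97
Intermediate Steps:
b = -1/37 (b = 1/(-5*6 - 7) = 1/(-30 - 7) = 1/(-37) = -1/37 ≈ -0.027027)
M(a, L) = -1005/37 (M(a, L) = -9 + 3*(-6/(37*3) - 6) = -9 + 3*(-1/37*2 - 6) = -9 + 3*(-2/37 - 6) = -9 + 3*(-224/37) = -9 - 672/37 = -1005/37)
M(-168, -324)*l(0) = -1005/37*6 = -6030/37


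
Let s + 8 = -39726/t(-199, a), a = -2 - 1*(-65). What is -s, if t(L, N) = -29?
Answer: -39494/29 ≈ -1361.9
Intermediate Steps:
a = 63 (a = -2 + 65 = 63)
s = 39494/29 (s = -8 - 39726/(-29) = -8 - 39726*(-1/29) = -8 + 39726/29 = 39494/29 ≈ 1361.9)
-s = -1*39494/29 = -39494/29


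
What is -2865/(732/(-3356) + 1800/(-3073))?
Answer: 2462225885/690853 ≈ 3564.0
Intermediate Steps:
-2865/(732/(-3356) + 1800/(-3073)) = -2865/(732*(-1/3356) + 1800*(-1/3073)) = -2865/(-183/839 - 1800/3073) = -2865/(-2072559/2578247) = -2865*(-2578247/2072559) = 2462225885/690853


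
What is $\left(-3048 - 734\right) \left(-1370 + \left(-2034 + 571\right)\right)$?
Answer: $10714406$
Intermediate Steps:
$\left(-3048 - 734\right) \left(-1370 + \left(-2034 + 571\right)\right) = - 3782 \left(-1370 - 1463\right) = \left(-3782\right) \left(-2833\right) = 10714406$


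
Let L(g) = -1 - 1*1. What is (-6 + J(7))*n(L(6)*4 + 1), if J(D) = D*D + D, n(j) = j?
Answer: -350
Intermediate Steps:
L(g) = -2 (L(g) = -1 - 1 = -2)
J(D) = D + D² (J(D) = D² + D = D + D²)
(-6 + J(7))*n(L(6)*4 + 1) = (-6 + 7*(1 + 7))*(-2*4 + 1) = (-6 + 7*8)*(-8 + 1) = (-6 + 56)*(-7) = 50*(-7) = -350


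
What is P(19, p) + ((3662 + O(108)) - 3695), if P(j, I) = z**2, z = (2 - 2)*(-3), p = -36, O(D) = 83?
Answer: 50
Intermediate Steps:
z = 0 (z = 0*(-3) = 0)
P(j, I) = 0 (P(j, I) = 0**2 = 0)
P(19, p) + ((3662 + O(108)) - 3695) = 0 + ((3662 + 83) - 3695) = 0 + (3745 - 3695) = 0 + 50 = 50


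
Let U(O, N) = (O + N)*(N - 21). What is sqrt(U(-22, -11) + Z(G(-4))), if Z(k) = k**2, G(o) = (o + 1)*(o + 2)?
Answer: 2*sqrt(273) ≈ 33.045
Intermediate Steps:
U(O, N) = (-21 + N)*(N + O) (U(O, N) = (N + O)*(-21 + N) = (-21 + N)*(N + O))
G(o) = (1 + o)*(2 + o)
sqrt(U(-22, -11) + Z(G(-4))) = sqrt(((-11)**2 - 21*(-11) - 21*(-22) - 11*(-22)) + (2 + (-4)**2 + 3*(-4))**2) = sqrt((121 + 231 + 462 + 242) + (2 + 16 - 12)**2) = sqrt(1056 + 6**2) = sqrt(1056 + 36) = sqrt(1092) = 2*sqrt(273)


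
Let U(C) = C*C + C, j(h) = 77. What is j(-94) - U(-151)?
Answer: -22573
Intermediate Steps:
U(C) = C + C**2 (U(C) = C**2 + C = C + C**2)
j(-94) - U(-151) = 77 - (-151)*(1 - 151) = 77 - (-151)*(-150) = 77 - 1*22650 = 77 - 22650 = -22573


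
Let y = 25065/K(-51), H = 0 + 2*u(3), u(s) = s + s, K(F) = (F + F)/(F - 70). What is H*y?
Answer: 6065730/17 ≈ 3.5681e+5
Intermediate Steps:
K(F) = 2*F/(-70 + F) (K(F) = (2*F)/(-70 + F) = 2*F/(-70 + F))
u(s) = 2*s
H = 12 (H = 0 + 2*(2*3) = 0 + 2*6 = 0 + 12 = 12)
y = 1010955/34 (y = 25065/((2*(-51)/(-70 - 51))) = 25065/((2*(-51)/(-121))) = 25065/((2*(-51)*(-1/121))) = 25065/(102/121) = 25065*(121/102) = 1010955/34 ≈ 29734.)
H*y = 12*(1010955/34) = 6065730/17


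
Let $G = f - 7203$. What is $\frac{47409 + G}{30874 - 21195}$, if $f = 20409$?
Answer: $\frac{60615}{9679} \approx 6.2625$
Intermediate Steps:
$G = 13206$ ($G = 20409 - 7203 = 13206$)
$\frac{47409 + G}{30874 - 21195} = \frac{47409 + 13206}{30874 - 21195} = \frac{60615}{9679}$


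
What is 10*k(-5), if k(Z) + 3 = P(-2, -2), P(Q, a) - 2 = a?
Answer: -30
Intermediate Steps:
P(Q, a) = 2 + a
k(Z) = -3 (k(Z) = -3 + (2 - 2) = -3 + 0 = -3)
10*k(-5) = 10*(-3) = -30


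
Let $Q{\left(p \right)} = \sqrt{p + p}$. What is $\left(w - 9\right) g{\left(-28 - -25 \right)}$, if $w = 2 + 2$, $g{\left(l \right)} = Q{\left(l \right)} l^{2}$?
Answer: $- 45 i \sqrt{6} \approx - 110.23 i$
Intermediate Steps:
$Q{\left(p \right)} = \sqrt{2} \sqrt{p}$ ($Q{\left(p \right)} = \sqrt{2 p} = \sqrt{2} \sqrt{p}$)
$g{\left(l \right)} = \sqrt{2} l^{\frac{5}{2}}$ ($g{\left(l \right)} = \sqrt{2} \sqrt{l} l^{2} = \sqrt{2} l^{\frac{5}{2}}$)
$w = 4$
$\left(w - 9\right) g{\left(-28 - -25 \right)} = \left(4 - 9\right) \sqrt{2} \left(-28 - -25\right)^{\frac{5}{2}} = - 5 \sqrt{2} \left(-28 + 25\right)^{\frac{5}{2}} = - 5 \sqrt{2} \left(-3\right)^{\frac{5}{2}} = - 5 \sqrt{2} \cdot 9 i \sqrt{3} = - 5 \cdot 9 i \sqrt{6} = - 45 i \sqrt{6}$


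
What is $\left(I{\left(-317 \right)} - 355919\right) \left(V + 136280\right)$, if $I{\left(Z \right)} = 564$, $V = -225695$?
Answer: $31774067325$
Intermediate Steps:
$\left(I{\left(-317 \right)} - 355919\right) \left(V + 136280\right) = \left(564 - 355919\right) \left(-225695 + 136280\right) = \left(-355355\right) \left(-89415\right) = 31774067325$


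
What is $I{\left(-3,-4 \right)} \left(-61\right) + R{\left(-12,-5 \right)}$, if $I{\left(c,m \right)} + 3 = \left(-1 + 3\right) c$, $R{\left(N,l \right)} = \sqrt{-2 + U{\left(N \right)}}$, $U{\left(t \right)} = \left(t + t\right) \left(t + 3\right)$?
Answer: $549 + \sqrt{214} \approx 563.63$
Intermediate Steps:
$U{\left(t \right)} = 2 t \left(3 + t\right)$
$R{\left(N,l \right)} = \sqrt{-2 + 2 N \left(3 + N\right)}$
$I{\left(c,m \right)} = -3 + 2 c$ ($I{\left(c,m \right)} = -3 + \left(-1 + 3\right) c = -3 + 2 c$)
$I{\left(-3,-4 \right)} \left(-61\right) + R{\left(-12,-5 \right)} = \left(-3 + 2 \left(-3\right)\right) \left(-61\right) + \sqrt{2} \sqrt{-1 - 12 \left(3 - 12\right)} = \left(-3 - 6\right) \left(-61\right) + \sqrt{2} \sqrt{-1 - -108} = \left(-9\right) \left(-61\right) + \sqrt{2} \sqrt{-1 + 108} = 549 + \sqrt{2} \sqrt{107} = 549 + \sqrt{214}$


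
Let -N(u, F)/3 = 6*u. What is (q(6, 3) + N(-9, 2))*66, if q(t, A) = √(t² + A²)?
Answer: 10692 + 198*√5 ≈ 11135.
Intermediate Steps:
N(u, F) = -18*u
q(t, A) = √(A² + t²)
(q(6, 3) + N(-9, 2))*66 = (√(3² + 6²) - 18*(-9))*66 = (√(9 + 36) + 162)*66 = (√45 + 162)*66 = (3*√5 + 162)*66 = (162 + 3*√5)*66 = 10692 + 198*√5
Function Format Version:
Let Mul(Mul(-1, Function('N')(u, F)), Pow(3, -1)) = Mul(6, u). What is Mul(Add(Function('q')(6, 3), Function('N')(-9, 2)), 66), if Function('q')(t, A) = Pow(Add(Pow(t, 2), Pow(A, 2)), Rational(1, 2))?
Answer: Add(10692, Mul(198, Pow(5, Rational(1, 2)))) ≈ 11135.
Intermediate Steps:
Function('N')(u, F) = Mul(-18, u) (Function('N')(u, F) = Mul(-3, Mul(6, u)) = Mul(-18, u))
Function('q')(t, A) = Pow(Add(Pow(A, 2), Pow(t, 2)), Rational(1, 2))
Mul(Add(Function('q')(6, 3), Function('N')(-9, 2)), 66) = Mul(Add(Pow(Add(Pow(3, 2), Pow(6, 2)), Rational(1, 2)), Mul(-18, -9)), 66) = Mul(Add(Pow(Add(9, 36), Rational(1, 2)), 162), 66) = Mul(Add(Pow(45, Rational(1, 2)), 162), 66) = Mul(Add(Mul(3, Pow(5, Rational(1, 2))), 162), 66) = Mul(Add(162, Mul(3, Pow(5, Rational(1, 2)))), 66) = Add(10692, Mul(198, Pow(5, Rational(1, 2))))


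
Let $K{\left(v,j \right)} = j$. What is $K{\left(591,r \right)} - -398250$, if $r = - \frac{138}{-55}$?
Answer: $\frac{21903888}{55} \approx 3.9825 \cdot 10^{5}$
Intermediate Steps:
$r = \frac{138}{55}$ ($r = \left(-138\right) \left(- \frac{1}{55}\right) = \frac{138}{55} \approx 2.5091$)
$K{\left(591,r \right)} - -398250 = \frac{138}{55} - -398250 = \frac{138}{55} + 398250 = \frac{21903888}{55}$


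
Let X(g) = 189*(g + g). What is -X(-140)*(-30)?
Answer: -1587600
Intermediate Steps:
X(g) = 378*g (X(g) = 189*(2*g) = 378*g)
-X(-140)*(-30) = -378*(-140)*(-30) = -(-52920)*(-30) = -1*1587600 = -1587600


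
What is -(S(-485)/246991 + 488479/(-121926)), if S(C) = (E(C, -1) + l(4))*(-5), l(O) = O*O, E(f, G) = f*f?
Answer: 264059887519/30114624666 ≈ 8.7685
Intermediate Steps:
E(f, G) = f²
l(O) = O²
S(C) = -80 - 5*C² (S(C) = (C² + 4²)*(-5) = (C² + 16)*(-5) = (16 + C²)*(-5) = -80 - 5*C²)
-(S(-485)/246991 + 488479/(-121926)) = -((-80 - 5*(-485)²)/246991 + 488479/(-121926)) = -((-80 - 5*235225)*(1/246991) + 488479*(-1/121926)) = -((-80 - 1176125)*(1/246991) - 488479/121926) = -(-1176205*1/246991 - 488479/121926) = -(-1176205/246991 - 488479/121926) = -1*(-264059887519/30114624666) = 264059887519/30114624666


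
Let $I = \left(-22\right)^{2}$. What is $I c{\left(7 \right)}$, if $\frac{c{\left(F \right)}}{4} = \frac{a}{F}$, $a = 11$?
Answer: $\frac{21296}{7} \approx 3042.3$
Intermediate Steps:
$c{\left(F \right)} = \frac{44}{F}$ ($c{\left(F \right)} = 4 \frac{11}{F} = \frac{44}{F}$)
$I = 484$
$I c{\left(7 \right)} = 484 \cdot \frac{44}{7} = \frac{21296}{7}$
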